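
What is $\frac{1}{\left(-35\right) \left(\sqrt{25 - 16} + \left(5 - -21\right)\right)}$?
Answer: $- \frac{1}{1015} \approx -0.00098522$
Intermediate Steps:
$\frac{1}{\left(-35\right) \left(\sqrt{25 - 16} + \left(5 - -21\right)\right)} = \frac{1}{\left(-35\right) \left(\sqrt{9} + \left(5 + 21\right)\right)} = \frac{1}{\left(-35\right) \left(3 + 26\right)} = \frac{1}{\left(-35\right) 29} = \frac{1}{-1015} = - \frac{1}{1015}$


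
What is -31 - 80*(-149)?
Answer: 11889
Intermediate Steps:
-31 - 80*(-149) = -31 + 11920 = 11889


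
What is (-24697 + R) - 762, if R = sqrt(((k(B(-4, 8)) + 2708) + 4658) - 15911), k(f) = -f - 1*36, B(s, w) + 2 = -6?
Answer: -25459 + I*sqrt(8573) ≈ -25459.0 + 92.59*I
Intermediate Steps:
B(s, w) = -8 (B(s, w) = -2 - 6 = -8)
k(f) = -36 - f (k(f) = -f - 36 = -36 - f)
R = I*sqrt(8573) (R = sqrt((((-36 - 1*(-8)) + 2708) + 4658) - 15911) = sqrt((((-36 + 8) + 2708) + 4658) - 15911) = sqrt(((-28 + 2708) + 4658) - 15911) = sqrt((2680 + 4658) - 15911) = sqrt(7338 - 15911) = sqrt(-8573) = I*sqrt(8573) ≈ 92.59*I)
(-24697 + R) - 762 = (-24697 + I*sqrt(8573)) - 762 = -25459 + I*sqrt(8573)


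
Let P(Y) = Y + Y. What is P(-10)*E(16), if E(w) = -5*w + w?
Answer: 1280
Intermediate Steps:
E(w) = -4*w
P(Y) = 2*Y
P(-10)*E(16) = (2*(-10))*(-4*16) = -20*(-64) = 1280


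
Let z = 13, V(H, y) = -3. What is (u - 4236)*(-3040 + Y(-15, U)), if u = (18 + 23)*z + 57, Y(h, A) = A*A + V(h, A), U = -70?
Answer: -6770622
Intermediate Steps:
Y(h, A) = -3 + A**2 (Y(h, A) = A*A - 3 = A**2 - 3 = -3 + A**2)
u = 590 (u = (18 + 23)*13 + 57 = 41*13 + 57 = 533 + 57 = 590)
(u - 4236)*(-3040 + Y(-15, U)) = (590 - 4236)*(-3040 + (-3 + (-70)**2)) = -3646*(-3040 + (-3 + 4900)) = -3646*(-3040 + 4897) = -3646*1857 = -6770622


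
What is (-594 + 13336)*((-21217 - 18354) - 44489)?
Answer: -1071092520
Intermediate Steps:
(-594 + 13336)*((-21217 - 18354) - 44489) = 12742*(-39571 - 44489) = 12742*(-84060) = -1071092520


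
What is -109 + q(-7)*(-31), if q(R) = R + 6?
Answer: -78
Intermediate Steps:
q(R) = 6 + R
-109 + q(-7)*(-31) = -109 + (6 - 7)*(-31) = -109 - 1*(-31) = -109 + 31 = -78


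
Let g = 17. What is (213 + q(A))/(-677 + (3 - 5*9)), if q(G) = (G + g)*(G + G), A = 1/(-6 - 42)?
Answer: -244561/828288 ≈ -0.29526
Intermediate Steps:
A = -1/48 (A = 1/(-48) = -1/48 ≈ -0.020833)
q(G) = 2*G*(17 + G) (q(G) = (G + 17)*(G + G) = (17 + G)*(2*G) = 2*G*(17 + G))
(213 + q(A))/(-677 + (3 - 5*9)) = (213 + 2*(-1/48)*(17 - 1/48))/(-677 + (3 - 5*9)) = (213 + 2*(-1/48)*(815/48))/(-677 + (3 - 45)) = (213 - 815/1152)/(-677 - 42) = (244561/1152)/(-719) = (244561/1152)*(-1/719) = -244561/828288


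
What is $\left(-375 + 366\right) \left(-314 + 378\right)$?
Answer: $-576$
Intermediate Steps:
$\left(-375 + 366\right) \left(-314 + 378\right) = \left(-9\right) 64 = -576$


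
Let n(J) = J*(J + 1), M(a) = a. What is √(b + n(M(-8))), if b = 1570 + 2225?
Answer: √3851 ≈ 62.056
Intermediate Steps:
n(J) = J*(1 + J)
b = 3795
√(b + n(M(-8))) = √(3795 - 8*(1 - 8)) = √(3795 - 8*(-7)) = √(3795 + 56) = √3851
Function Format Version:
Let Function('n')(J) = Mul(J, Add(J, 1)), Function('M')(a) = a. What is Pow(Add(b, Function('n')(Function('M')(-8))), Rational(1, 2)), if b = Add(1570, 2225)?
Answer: Pow(3851, Rational(1, 2)) ≈ 62.056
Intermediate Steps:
Function('n')(J) = Mul(J, Add(1, J))
b = 3795
Pow(Add(b, Function('n')(Function('M')(-8))), Rational(1, 2)) = Pow(Add(3795, Mul(-8, Add(1, -8))), Rational(1, 2)) = Pow(Add(3795, Mul(-8, -7)), Rational(1, 2)) = Pow(Add(3795, 56), Rational(1, 2)) = Pow(3851, Rational(1, 2))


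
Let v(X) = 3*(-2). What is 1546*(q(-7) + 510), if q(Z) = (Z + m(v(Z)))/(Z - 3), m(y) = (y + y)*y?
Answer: 778411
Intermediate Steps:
v(X) = -6
m(y) = 2*y² (m(y) = (2*y)*y = 2*y²)
q(Z) = (72 + Z)/(-3 + Z) (q(Z) = (Z + 2*(-6)²)/(Z - 3) = (Z + 2*36)/(-3 + Z) = (Z + 72)/(-3 + Z) = (72 + Z)/(-3 + Z))
1546*(q(-7) + 510) = 1546*((72 - 7)/(-3 - 7) + 510) = 1546*(65/(-10) + 510) = 1546*(-⅒*65 + 510) = 1546*(-13/2 + 510) = 1546*(1007/2) = 778411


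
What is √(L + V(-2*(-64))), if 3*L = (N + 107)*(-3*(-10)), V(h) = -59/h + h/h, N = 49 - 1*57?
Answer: √253578/16 ≈ 31.473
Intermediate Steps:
N = -8 (N = 49 - 57 = -8)
V(h) = 1 - 59/h (V(h) = -59/h + 1 = 1 - 59/h)
L = 990 (L = ((-8 + 107)*(-3*(-10)))/3 = (99*30)/3 = (⅓)*2970 = 990)
√(L + V(-2*(-64))) = √(990 + (-59 - 2*(-64))/((-2*(-64)))) = √(990 + (-59 + 128)/128) = √(990 + (1/128)*69) = √(990 + 69/128) = √(126789/128) = √253578/16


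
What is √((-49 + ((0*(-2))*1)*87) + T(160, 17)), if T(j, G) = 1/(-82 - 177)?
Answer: 2*I*√821807/259 ≈ 7.0003*I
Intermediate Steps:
T(j, G) = -1/259 (T(j, G) = 1/(-259) = -1/259)
√((-49 + ((0*(-2))*1)*87) + T(160, 17)) = √((-49 + ((0*(-2))*1)*87) - 1/259) = √((-49 + (0*1)*87) - 1/259) = √((-49 + 0*87) - 1/259) = √((-49 + 0) - 1/259) = √(-49 - 1/259) = √(-12692/259) = 2*I*√821807/259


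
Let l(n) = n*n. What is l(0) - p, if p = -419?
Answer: 419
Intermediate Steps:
l(n) = n²
l(0) - p = 0² - 1*(-419) = 0 + 419 = 419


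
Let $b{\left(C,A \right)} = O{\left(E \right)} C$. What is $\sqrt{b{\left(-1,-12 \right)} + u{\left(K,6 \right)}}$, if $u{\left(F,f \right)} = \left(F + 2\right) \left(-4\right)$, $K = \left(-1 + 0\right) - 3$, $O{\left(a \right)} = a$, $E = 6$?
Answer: $\sqrt{2} \approx 1.4142$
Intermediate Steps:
$K = -4$ ($K = -1 - 3 = -4$)
$b{\left(C,A \right)} = 6 C$
$u{\left(F,f \right)} = -8 - 4 F$ ($u{\left(F,f \right)} = \left(2 + F\right) \left(-4\right) = -8 - 4 F$)
$\sqrt{b{\left(-1,-12 \right)} + u{\left(K,6 \right)}} = \sqrt{6 \left(-1\right) - -8} = \sqrt{-6 + \left(-8 + 16\right)} = \sqrt{-6 + 8} = \sqrt{2}$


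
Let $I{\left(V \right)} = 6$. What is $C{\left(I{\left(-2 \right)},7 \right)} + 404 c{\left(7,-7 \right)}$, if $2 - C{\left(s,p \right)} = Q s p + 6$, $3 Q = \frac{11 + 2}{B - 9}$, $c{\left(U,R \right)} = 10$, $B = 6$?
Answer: $\frac{12290}{3} \approx 4096.7$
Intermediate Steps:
$Q = - \frac{13}{9}$ ($Q = \frac{\left(11 + 2\right) \frac{1}{6 - 9}}{3} = \frac{13 \frac{1}{6 - 9}}{3} = \frac{13 \frac{1}{-3}}{3} = \frac{13 \left(- \frac{1}{3}\right)}{3} = \frac{1}{3} \left(- \frac{13}{3}\right) = - \frac{13}{9} \approx -1.4444$)
$C{\left(s,p \right)} = -4 + \frac{13 p s}{9}$ ($C{\left(s,p \right)} = 2 - \left(- \frac{13 s}{9} p + 6\right) = 2 - \left(- \frac{13 p s}{9} + 6\right) = 2 - \left(6 - \frac{13 p s}{9}\right) = 2 + \left(-6 + \frac{13 p s}{9}\right) = -4 + \frac{13 p s}{9}$)
$C{\left(I{\left(-2 \right)},7 \right)} + 404 c{\left(7,-7 \right)} = \left(-4 + \frac{13}{9} \cdot 7 \cdot 6\right) + 404 \cdot 10 = \left(-4 + \frac{182}{3}\right) + 4040 = \frac{170}{3} + 4040 = \frac{12290}{3}$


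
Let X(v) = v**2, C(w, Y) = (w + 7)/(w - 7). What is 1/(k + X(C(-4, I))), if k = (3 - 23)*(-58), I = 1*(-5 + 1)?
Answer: 121/140369 ≈ 0.00086201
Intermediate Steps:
I = -4 (I = 1*(-4) = -4)
C(w, Y) = (7 + w)/(-7 + w)
k = 1160 (k = -20*(-58) = 1160)
1/(k + X(C(-4, I))) = 1/(1160 + ((7 - 4)/(-7 - 4))**2) = 1/(1160 + (3/(-11))**2) = 1/(1160 + (-1/11*3)**2) = 1/(1160 + (-3/11)**2) = 1/(1160 + 9/121) = 1/(140369/121) = 121/140369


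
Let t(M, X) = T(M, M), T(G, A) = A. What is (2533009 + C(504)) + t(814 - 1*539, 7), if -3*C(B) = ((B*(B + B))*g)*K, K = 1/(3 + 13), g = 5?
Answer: 2480364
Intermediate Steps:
K = 1/16 ≈ 0.062500
t(M, X) = M
C(B) = -5*B²/24 (C(B) = -(B*(B + B))*5/(3*16) = -(B*(2*B))*5/(3*16) = -(2*B²)*5/(3*16) = -10*B²/(3*16) = -5*B²/24)
(2533009 + C(504)) + t(814 - 1*539, 7) = (2533009 - 5/24*504²) + (814 - 1*539) = (2533009 - 5/24*254016) + (814 - 539) = (2533009 - 52920) + 275 = 2480089 + 275 = 2480364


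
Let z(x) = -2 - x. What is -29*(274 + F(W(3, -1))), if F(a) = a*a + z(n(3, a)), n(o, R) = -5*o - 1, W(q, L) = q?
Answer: -8613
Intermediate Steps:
n(o, R) = -1 - 5*o
F(a) = 14 + a**2 (F(a) = a*a + (-2 - (-1 - 5*3)) = a**2 + (-2 - (-1 - 15)) = a**2 + (-2 - 1*(-16)) = a**2 + (-2 + 16) = a**2 + 14 = 14 + a**2)
-29*(274 + F(W(3, -1))) = -29*(274 + (14 + 3**2)) = -29*(274 + (14 + 9)) = -29*(274 + 23) = -29*297 = -8613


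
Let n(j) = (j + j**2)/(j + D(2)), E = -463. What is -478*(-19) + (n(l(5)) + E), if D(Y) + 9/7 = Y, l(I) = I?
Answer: 34497/4 ≈ 8624.3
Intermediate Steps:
D(Y) = -9/7 + Y
n(j) = (j + j**2)/(5/7 + j) (n(j) = (j + j**2)/(j + (-9/7 + 2)) = (j + j**2)/(j + 5/7) = (j + j**2)/(5/7 + j))
-478*(-19) + (n(l(5)) + E) = -478*(-19) + (7*5*(1 + 5)/(5 + 7*5) - 463) = -478*(-19) + (7*5*6/(5 + 35) - 463) = 9082 + (7*5*6/40 - 463) = 9082 + (7*5*(1/40)*6 - 463) = 9082 + (21/4 - 463) = 9082 - 1831/4 = 34497/4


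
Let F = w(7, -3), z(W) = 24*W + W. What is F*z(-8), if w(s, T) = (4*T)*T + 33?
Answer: -13800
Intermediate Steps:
z(W) = 25*W
w(s, T) = 33 + 4*T² (w(s, T) = 4*T² + 33 = 33 + 4*T²)
F = 69 (F = 33 + 4*(-3)² = 33 + 4*9 = 33 + 36 = 69)
F*z(-8) = 69*(25*(-8)) = 69*(-200) = -13800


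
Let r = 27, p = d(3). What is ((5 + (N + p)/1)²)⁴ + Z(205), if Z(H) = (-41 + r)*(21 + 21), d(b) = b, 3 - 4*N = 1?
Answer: 6975606913/256 ≈ 2.7248e+7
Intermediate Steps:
N = ½ (N = ¾ - ¼*1 = ¾ - ¼ = ½ ≈ 0.50000)
p = 3
Z(H) = -588 (Z(H) = (-41 + 27)*(21 + 21) = -14*42 = -588)
((5 + (N + p)/1)²)⁴ + Z(205) = ((5 + (½ + 3)/1)²)⁴ - 588 = ((5 + (7/2)*1)²)⁴ - 588 = ((5 + 7/2)²)⁴ - 588 = ((17/2)²)⁴ - 588 = (289/4)⁴ - 588 = 6975757441/256 - 588 = 6975606913/256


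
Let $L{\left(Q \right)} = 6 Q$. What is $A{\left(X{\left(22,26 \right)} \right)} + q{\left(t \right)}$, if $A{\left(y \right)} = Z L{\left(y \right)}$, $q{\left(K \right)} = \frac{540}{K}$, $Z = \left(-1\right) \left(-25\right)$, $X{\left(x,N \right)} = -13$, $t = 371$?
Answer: $- \frac{722910}{371} \approx -1948.5$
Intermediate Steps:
$Z = 25$
$A{\left(y \right)} = 150 y$ ($A{\left(y \right)} = 25 \cdot 6 y = 150 y$)
$A{\left(X{\left(22,26 \right)} \right)} + q{\left(t \right)} = 150 \left(-13\right) + \frac{540}{371} = -1950 + 540 \cdot \frac{1}{371} = -1950 + \frac{540}{371} = - \frac{722910}{371}$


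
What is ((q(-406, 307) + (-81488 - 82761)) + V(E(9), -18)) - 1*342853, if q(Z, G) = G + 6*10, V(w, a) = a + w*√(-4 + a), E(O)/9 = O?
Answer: -506753 + 81*I*√22 ≈ -5.0675e+5 + 379.92*I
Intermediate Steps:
E(O) = 9*O
q(Z, G) = 60 + G (q(Z, G) = G + 60 = 60 + G)
((q(-406, 307) + (-81488 - 82761)) + V(E(9), -18)) - 1*342853 = (((60 + 307) + (-81488 - 82761)) + (-18 + (9*9)*√(-4 - 18))) - 1*342853 = ((367 - 164249) + (-18 + 81*√(-22))) - 342853 = (-163882 + (-18 + 81*(I*√22))) - 342853 = (-163882 + (-18 + 81*I*√22)) - 342853 = (-163900 + 81*I*√22) - 342853 = -506753 + 81*I*√22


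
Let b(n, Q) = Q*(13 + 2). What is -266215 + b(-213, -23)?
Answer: -266560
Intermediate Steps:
b(n, Q) = 15*Q (b(n, Q) = Q*15 = 15*Q)
-266215 + b(-213, -23) = -266215 + 15*(-23) = -266215 - 345 = -266560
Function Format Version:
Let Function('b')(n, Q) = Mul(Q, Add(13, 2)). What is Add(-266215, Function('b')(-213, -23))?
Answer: -266560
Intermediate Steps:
Function('b')(n, Q) = Mul(15, Q) (Function('b')(n, Q) = Mul(Q, 15) = Mul(15, Q))
Add(-266215, Function('b')(-213, -23)) = Add(-266215, Mul(15, -23)) = Add(-266215, -345) = -266560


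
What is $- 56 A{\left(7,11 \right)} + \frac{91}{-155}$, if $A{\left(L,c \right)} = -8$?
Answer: $\frac{69349}{155} \approx 447.41$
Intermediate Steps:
$- 56 A{\left(7,11 \right)} + \frac{91}{-155} = \left(-56\right) \left(-8\right) + \frac{91}{-155} = 448 + 91 \left(- \frac{1}{155}\right) = 448 - \frac{91}{155} = \frac{69349}{155}$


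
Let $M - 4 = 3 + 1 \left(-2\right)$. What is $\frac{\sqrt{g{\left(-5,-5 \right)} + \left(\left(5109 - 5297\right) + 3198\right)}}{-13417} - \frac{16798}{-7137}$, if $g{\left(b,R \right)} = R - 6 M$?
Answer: $\frac{16798}{7137} - \frac{5 \sqrt{119}}{13417} \approx 2.3496$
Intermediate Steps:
$M = 5$ ($M = 4 + \left(3 + 1 \left(-2\right)\right) = 4 + \left(3 - 2\right) = 4 + 1 = 5$)
$g{\left(b,R \right)} = -30 + R$ ($g{\left(b,R \right)} = R - 30 = -30 + R$)
$\frac{\sqrt{g{\left(-5,-5 \right)} + \left(\left(5109 - 5297\right) + 3198\right)}}{-13417} - \frac{16798}{-7137} = \frac{\sqrt{\left(-30 - 5\right) + \left(\left(5109 - 5297\right) + 3198\right)}}{-13417} - \frac{16798}{-7137} = \sqrt{-35 + \left(-188 + 3198\right)} \left(- \frac{1}{13417}\right) - - \frac{16798}{7137} = \sqrt{-35 + 3010} \left(- \frac{1}{13417}\right) + \frac{16798}{7137} = \sqrt{2975} \left(- \frac{1}{13417}\right) + \frac{16798}{7137} = 5 \sqrt{119} \left(- \frac{1}{13417}\right) + \frac{16798}{7137} = - \frac{5 \sqrt{119}}{13417} + \frac{16798}{7137} = \frac{16798}{7137} - \frac{5 \sqrt{119}}{13417}$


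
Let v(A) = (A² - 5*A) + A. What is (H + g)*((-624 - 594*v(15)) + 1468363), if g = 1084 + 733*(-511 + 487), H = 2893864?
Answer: 3941197956524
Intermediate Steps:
v(A) = A² - 4*A
g = -16508 (g = 1084 + 733*(-24) = 1084 - 17592 = -16508)
(H + g)*((-624 - 594*v(15)) + 1468363) = (2893864 - 16508)*((-624 - 8910*(-4 + 15)) + 1468363) = 2877356*((-624 - 8910*11) + 1468363) = 2877356*((-624 - 594*165) + 1468363) = 2877356*((-624 - 98010) + 1468363) = 2877356*(-98634 + 1468363) = 2877356*1369729 = 3941197956524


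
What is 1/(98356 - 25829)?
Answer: 1/72527 ≈ 1.3788e-5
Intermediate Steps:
1/(98356 - 25829) = 1/72527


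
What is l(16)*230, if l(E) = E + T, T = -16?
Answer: 0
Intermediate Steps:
l(E) = -16 + E (l(E) = E - 16 = -16 + E)
l(16)*230 = (-16 + 16)*230 = 0*230 = 0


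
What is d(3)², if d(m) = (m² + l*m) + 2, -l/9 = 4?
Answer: 9409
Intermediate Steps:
l = -36 (l = -9*4 = -36)
d(m) = 2 + m² - 36*m (d(m) = (m² - 36*m) + 2 = 2 + m² - 36*m)
d(3)² = (2 + 3² - 36*3)² = (2 + 9 - 108)² = (-97)² = 9409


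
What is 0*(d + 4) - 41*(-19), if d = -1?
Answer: 779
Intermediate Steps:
0*(d + 4) - 41*(-19) = 0*(-1 + 4) - 41*(-19) = 0*3 + 779 = 0 + 779 = 779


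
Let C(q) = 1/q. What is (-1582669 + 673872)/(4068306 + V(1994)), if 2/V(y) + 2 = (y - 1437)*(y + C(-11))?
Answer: -11102463049223/49701107109676 ≈ -0.22338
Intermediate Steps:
V(y) = 2/(-2 + (-1437 + y)*(-1/11 + y)) (V(y) = 2/(-2 + (y - 1437)*(y + 1/(-11))) = 2/(-2 + (-1437 + y)*(y - 1/11)) = 2/(-2 + (-1437 + y)*(-1/11 + y)))
(-1582669 + 673872)/(4068306 + V(1994)) = (-1582669 + 673872)/(4068306 + 22/(1415 - 15808*1994 + 11*1994**2)) = -908797/(4068306 + 22/(1415 - 31521152 + 11*3976036)) = -908797/(4068306 + 22/(1415 - 31521152 + 43736396)) = -908797/(4068306 + 22/12216659) = -908797/49701107109676/12216659 = -908797*12216659/49701107109676 = -11102463049223/49701107109676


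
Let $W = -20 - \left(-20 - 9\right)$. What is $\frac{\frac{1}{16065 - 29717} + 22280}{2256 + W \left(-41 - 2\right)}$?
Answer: $\frac{101388853}{8505196} \approx 11.921$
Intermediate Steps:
$W = 9$ ($W = -20 - -29 = -20 + 29 = 9$)
$\frac{\frac{1}{16065 - 29717} + 22280}{2256 + W \left(-41 - 2\right)} = \frac{\frac{1}{16065 - 29717} + 22280}{2256 + 9 \left(-41 - 2\right)} = \frac{\frac{1}{-13652} + 22280}{2256 + 9 \left(-43\right)} = \frac{- \frac{1}{13652} + 22280}{2256 - 387} = \frac{304166559}{13652 \cdot 1869} = \frac{304166559}{13652} \cdot \frac{1}{1869} = \frac{101388853}{8505196}$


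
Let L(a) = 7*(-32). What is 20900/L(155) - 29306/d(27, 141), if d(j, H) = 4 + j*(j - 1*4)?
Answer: -4906761/35000 ≈ -140.19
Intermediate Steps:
d(j, H) = 4 + j*(-4 + j) (d(j, H) = 4 + j*(j - 4) = 4 + j*(-4 + j))
L(a) = -224
20900/L(155) - 29306/d(27, 141) = 20900/(-224) - 29306/(4 + 27**2 - 4*27) = 20900*(-1/224) - 29306/(4 + 729 - 108) = -5225/56 - 29306/625 = -4906761/35000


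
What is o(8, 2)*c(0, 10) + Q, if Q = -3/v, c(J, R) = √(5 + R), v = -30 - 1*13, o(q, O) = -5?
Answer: 3/43 - 5*√15 ≈ -19.295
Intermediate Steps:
v = -43 (v = -30 - 13 = -43)
Q = 3/43 (Q = -3/(-43) = -3*(-1/43) = 3/43 ≈ 0.069767)
o(8, 2)*c(0, 10) + Q = -5*√(5 + 10) + 3/43 = -5*√15 + 3/43 = 3/43 - 5*√15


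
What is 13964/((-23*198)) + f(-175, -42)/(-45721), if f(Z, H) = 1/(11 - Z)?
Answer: -19791890123/6454616454 ≈ -3.0663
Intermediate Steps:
13964/((-23*198)) + f(-175, -42)/(-45721) = 13964/((-23*198)) - 1/(-11 - 175)/(-45721) = 13964/(-4554) - 1/(-186)*(-1/45721) = 13964*(-1/4554) - 1*(-1/186)*(-1/45721) = -6982/2277 + (1/186)*(-1/45721) = -6982/2277 - 1/8504106 = -19791890123/6454616454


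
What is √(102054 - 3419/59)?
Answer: √355048253/59 ≈ 319.37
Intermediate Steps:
√(102054 - 3419/59) = √(6017767/59) = √355048253/59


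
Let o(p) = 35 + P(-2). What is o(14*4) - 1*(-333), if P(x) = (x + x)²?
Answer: 384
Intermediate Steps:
P(x) = 4*x² (P(x) = (2*x)² = 4*x²)
o(p) = 51 (o(p) = 35 + 4*(-2)² = 35 + 4*4 = 35 + 16 = 51)
o(14*4) - 1*(-333) = 51 - 1*(-333) = 51 + 333 = 384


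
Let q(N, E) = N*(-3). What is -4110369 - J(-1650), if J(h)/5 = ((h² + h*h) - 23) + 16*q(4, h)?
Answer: -31334294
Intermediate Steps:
q(N, E) = -3*N
J(h) = -1075 + 10*h² (J(h) = 5*(((h² + h*h) - 23) + 16*(-3*4)) = 5*(((h² + h²) - 23) + 16*(-12)) = 5*((2*h² - 23) - 192) = 5*((-23 + 2*h²) - 192) = 5*(-215 + 2*h²) = -1075 + 10*h²)
-4110369 - J(-1650) = -4110369 - (-1075 + 10*(-1650)²) = -4110369 - (-1075 + 10*2722500) = -4110369 - (-1075 + 27225000) = -4110369 - 1*27223925 = -4110369 - 27223925 = -31334294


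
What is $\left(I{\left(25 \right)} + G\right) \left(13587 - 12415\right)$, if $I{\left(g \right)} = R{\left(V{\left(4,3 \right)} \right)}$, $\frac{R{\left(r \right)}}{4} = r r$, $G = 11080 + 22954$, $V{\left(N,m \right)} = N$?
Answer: $39962856$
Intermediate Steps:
$G = 34034$
$R{\left(r \right)} = 4 r^{2}$ ($R{\left(r \right)} = 4 r r = 4 r^{2}$)
$I{\left(g \right)} = 64$ ($I{\left(g \right)} = 4 \cdot 4^{2} = 4 \cdot 16 = 64$)
$\left(I{\left(25 \right)} + G\right) \left(13587 - 12415\right) = \left(64 + 34034\right) \left(13587 - 12415\right) = 34098 \cdot 1172 = 39962856$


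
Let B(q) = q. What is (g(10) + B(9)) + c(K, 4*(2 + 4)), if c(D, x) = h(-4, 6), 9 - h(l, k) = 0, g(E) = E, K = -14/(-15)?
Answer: 28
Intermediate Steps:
K = 14/15 (K = -14*(-1/15) = 14/15 ≈ 0.93333)
h(l, k) = 9 (h(l, k) = 9 - 1*0 = 9 + 0 = 9)
c(D, x) = 9
(g(10) + B(9)) + c(K, 4*(2 + 4)) = (10 + 9) + 9 = 19 + 9 = 28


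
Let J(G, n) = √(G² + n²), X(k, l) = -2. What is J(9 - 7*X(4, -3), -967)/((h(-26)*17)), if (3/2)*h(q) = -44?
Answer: -3*√935618/1496 ≈ -1.9397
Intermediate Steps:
h(q) = -88/3 (h(q) = (⅔)*(-44) = -88/3)
J(9 - 7*X(4, -3), -967)/((h(-26)*17)) = √((9 - 7*(-2))² + (-967)²)/((-88/3*17)) = √((9 + 14)² + 935089)/(-1496/3) = √(23² + 935089)*(-3/1496) = √(529 + 935089)*(-3/1496) = √935618*(-3/1496) = -3*√935618/1496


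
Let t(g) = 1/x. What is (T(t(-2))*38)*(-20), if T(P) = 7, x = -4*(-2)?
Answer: -5320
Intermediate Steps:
x = 8
t(g) = 1/8
(T(t(-2))*38)*(-20) = (7*38)*(-20) = 266*(-20) = -5320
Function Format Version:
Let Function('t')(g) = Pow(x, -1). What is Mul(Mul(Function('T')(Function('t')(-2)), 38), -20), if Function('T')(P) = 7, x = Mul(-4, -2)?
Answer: -5320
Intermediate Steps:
x = 8
Function('t')(g) = Rational(1, 8) (Function('t')(g) = Pow(8, -1) = Rational(1, 8))
Mul(Mul(Function('T')(Function('t')(-2)), 38), -20) = Mul(Mul(7, 38), -20) = Mul(266, -20) = -5320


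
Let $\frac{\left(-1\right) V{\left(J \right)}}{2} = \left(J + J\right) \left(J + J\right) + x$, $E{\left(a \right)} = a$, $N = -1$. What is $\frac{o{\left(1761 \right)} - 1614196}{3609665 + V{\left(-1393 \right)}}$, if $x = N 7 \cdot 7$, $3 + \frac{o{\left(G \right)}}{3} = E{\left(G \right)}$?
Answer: $\frac{1608922}{11913829} \approx 0.13505$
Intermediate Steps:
$o{\left(G \right)} = -9 + 3 G$
$x = -49$ ($x = \left(-1\right) 7 \cdot 7 = \left(-7\right) 7 = -49$)
$V{\left(J \right)} = 98 - 8 J^{2}$ ($V{\left(J \right)} = - 2 \left(\left(J + J\right) \left(J + J\right) - 49\right) = - 2 \left(2 J 2 J - 49\right) = - 2 \left(4 J^{2} - 49\right) = - 2 \left(-49 + 4 J^{2}\right) = 98 - 8 J^{2}$)
$\frac{o{\left(1761 \right)} - 1614196}{3609665 + V{\left(-1393 \right)}} = \frac{\left(-9 + 3 \cdot 1761\right) - 1614196}{3609665 + \left(98 - 8 \left(-1393\right)^{2}\right)} = \frac{\left(-9 + 5283\right) - 1614196}{3609665 + \left(98 - 15523592\right)} = \frac{5274 - 1614196}{3609665 + \left(98 - 15523592\right)} = - \frac{1608922}{3609665 - 15523494} = - \frac{1608922}{-11913829} = \left(-1608922\right) \left(- \frac{1}{11913829}\right) = \frac{1608922}{11913829}$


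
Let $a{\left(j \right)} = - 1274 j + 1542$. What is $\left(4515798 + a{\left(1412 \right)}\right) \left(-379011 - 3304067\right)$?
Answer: $-10012270755256$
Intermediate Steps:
$a{\left(j \right)} = 1542 - 1274 j$
$\left(4515798 + a{\left(1412 \right)}\right) \left(-379011 - 3304067\right) = \left(4515798 + \left(1542 - 1798888\right)\right) \left(-379011 - 3304067\right) = \left(4515798 + \left(1542 - 1798888\right)\right) \left(-3683078\right) = \left(4515798 - 1797346\right) \left(-3683078\right) = 2718452 \left(-3683078\right) = -10012270755256$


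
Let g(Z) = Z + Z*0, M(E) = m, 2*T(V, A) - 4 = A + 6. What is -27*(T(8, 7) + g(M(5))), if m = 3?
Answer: -621/2 ≈ -310.50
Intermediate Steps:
T(V, A) = 5 + A/2 (T(V, A) = 2 + (A + 6)/2 = 2 + (6 + A)/2 = 2 + (3 + A/2) = 5 + A/2)
M(E) = 3
g(Z) = Z (g(Z) = Z + 0 = Z)
-27*(T(8, 7) + g(M(5))) = -27*((5 + (½)*7) + 3) = -27*((5 + 7/2) + 3) = -27*(17/2 + 3) = -27*23/2 = -621/2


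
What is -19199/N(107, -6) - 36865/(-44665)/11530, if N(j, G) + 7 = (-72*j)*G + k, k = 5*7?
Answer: -988553897257/2381919953740 ≈ -0.41502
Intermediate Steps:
k = 35
N(j, G) = 28 - 72*G*j (N(j, G) = -7 + ((-72*j)*G + 35) = -7 + (-72*G*j + 35) = -7 + (35 - 72*G*j) = 28 - 72*G*j)
-19199/N(107, -6) - 36865/(-44665)/11530 = -19199/(28 - 72*(-6)*107) - 36865/(-44665)/11530 = -19199/(28 + 46224) - 36865*(-1/44665)*(1/11530) = -19199/46252 + (7373/8933)*(1/11530) = -19199*1/46252 + 7373/102997490 = -19199/46252 + 7373/102997490 = -988553897257/2381919953740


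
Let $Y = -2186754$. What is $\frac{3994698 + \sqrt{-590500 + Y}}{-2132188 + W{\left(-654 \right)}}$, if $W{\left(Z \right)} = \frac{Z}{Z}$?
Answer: $- \frac{1331566}{710729} - \frac{i \sqrt{2777254}}{2132187} \approx -1.8735 - 0.0007816 i$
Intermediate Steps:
$W{\left(Z \right)} = 1$
$\frac{3994698 + \sqrt{-590500 + Y}}{-2132188 + W{\left(-654 \right)}} = \frac{3994698 + \sqrt{-590500 - 2186754}}{-2132188 + 1} = \frac{3994698 + \sqrt{-2777254}}{-2132187} = \left(3994698 + i \sqrt{2777254}\right) \left(- \frac{1}{2132187}\right) = - \frac{1331566}{710729} - \frac{i \sqrt{2777254}}{2132187}$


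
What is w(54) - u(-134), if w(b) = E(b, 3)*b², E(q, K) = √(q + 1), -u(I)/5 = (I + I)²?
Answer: 359120 + 2916*√55 ≈ 3.8075e+5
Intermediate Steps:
u(I) = -20*I² (u(I) = -5*(I + I)² = -5*4*I² = -20*I²)
E(q, K) = √(1 + q)
w(b) = b²*√(1 + b) (w(b) = √(1 + b)*b² = b²*√(1 + b))
w(54) - u(-134) = 54²*√(1 + 54) - (-20)*(-134)² = 2916*√55 - (-20)*17956 = 2916*√55 - 1*(-359120) = 2916*√55 + 359120 = 359120 + 2916*√55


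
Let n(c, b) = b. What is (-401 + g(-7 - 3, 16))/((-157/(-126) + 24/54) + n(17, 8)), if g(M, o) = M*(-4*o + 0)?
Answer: 10038/407 ≈ 24.663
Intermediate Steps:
g(M, o) = -4*M*o (g(M, o) = M*(-4*o) = -4*M*o)
(-401 + g(-7 - 3, 16))/((-157/(-126) + 24/54) + n(17, 8)) = (-401 - 4*(-7 - 3)*16)/((-157/(-126) + 24/54) + 8) = (-401 - 4*(-10)*16)/((-157*(-1/126) + 24*(1/54)) + 8) = (-401 + 640)/((157/126 + 4/9) + 8) = 239/(71/42 + 8) = 239/(407/42) = 239*(42/407) = 10038/407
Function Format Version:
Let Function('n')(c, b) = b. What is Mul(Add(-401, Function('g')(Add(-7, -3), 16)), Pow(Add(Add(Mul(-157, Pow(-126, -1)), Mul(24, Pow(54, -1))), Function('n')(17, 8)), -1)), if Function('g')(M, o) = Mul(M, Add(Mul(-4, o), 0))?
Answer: Rational(10038, 407) ≈ 24.663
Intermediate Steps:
Function('g')(M, o) = Mul(-4, M, o) (Function('g')(M, o) = Mul(M, Mul(-4, o)) = Mul(-4, M, o))
Mul(Add(-401, Function('g')(Add(-7, -3), 16)), Pow(Add(Add(Mul(-157, Pow(-126, -1)), Mul(24, Pow(54, -1))), Function('n')(17, 8)), -1)) = Mul(Add(-401, Mul(-4, Add(-7, -3), 16)), Pow(Add(Add(Mul(-157, Pow(-126, -1)), Mul(24, Pow(54, -1))), 8), -1)) = Mul(Add(-401, Mul(-4, -10, 16)), Pow(Add(Add(Mul(-157, Rational(-1, 126)), Mul(24, Rational(1, 54))), 8), -1)) = Mul(Add(-401, 640), Pow(Add(Add(Rational(157, 126), Rational(4, 9)), 8), -1)) = Mul(239, Pow(Add(Rational(71, 42), 8), -1)) = Mul(239, Pow(Rational(407, 42), -1)) = Mul(239, Rational(42, 407)) = Rational(10038, 407)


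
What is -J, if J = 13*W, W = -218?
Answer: 2834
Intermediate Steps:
J = -2834 (J = 13*(-218) = -2834)
-J = -1*(-2834) = 2834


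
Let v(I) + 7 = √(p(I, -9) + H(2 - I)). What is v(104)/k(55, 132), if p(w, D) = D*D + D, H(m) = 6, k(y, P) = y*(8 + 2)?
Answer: -7/550 + √78/550 ≈ 0.0033305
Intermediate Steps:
k(y, P) = 10*y (k(y, P) = y*10 = 10*y)
p(w, D) = D + D² (p(w, D) = D² + D = D + D²)
v(I) = -7 + √78 (v(I) = -7 + √(-9*(1 - 9) + 6) = -7 + √(-9*(-8) + 6) = -7 + √(72 + 6) = -7 + √78)
v(104)/k(55, 132) = (-7 + √78)/((10*55)) = (-7 + √78)/550 = (-7 + √78)*(1/550) = -7/550 + √78/550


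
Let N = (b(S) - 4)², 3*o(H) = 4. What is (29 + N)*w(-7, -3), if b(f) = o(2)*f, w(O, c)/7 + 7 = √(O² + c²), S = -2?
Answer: -32389/9 + 4627*√58/9 ≈ 316.58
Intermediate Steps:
o(H) = 4/3 (o(H) = (⅓)*4 = 4/3)
w(O, c) = -49 + 7*√(O² + c²)
b(f) = 4*f/3
N = 400/9 (N = ((4/3)*(-2) - 4)² = (-8/3 - 4)² = (-20/3)² = 400/9 ≈ 44.444)
(29 + N)*w(-7, -3) = (29 + 400/9)*(-49 + 7*√((-7)² + (-3)²)) = 661*(-49 + 7*√(49 + 9))/9 = 661*(-49 + 7*√58)/9 = -32389/9 + 4627*√58/9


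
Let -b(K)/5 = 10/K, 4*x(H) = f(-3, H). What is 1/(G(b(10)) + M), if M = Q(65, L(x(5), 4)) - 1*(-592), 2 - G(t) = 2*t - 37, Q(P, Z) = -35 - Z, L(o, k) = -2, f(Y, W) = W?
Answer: 1/608 ≈ 0.0016447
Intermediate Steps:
x(H) = H/4
b(K) = -50/K
G(t) = 39 - 2*t (G(t) = 2 - (2*t - 37) = 2 - (-37 + 2*t) = 2 + (37 - 2*t) = 39 - 2*t)
M = 559 (M = (-35 - 1*(-2)) - 1*(-592) = (-35 + 2) + 592 = -33 + 592 = 559)
1/(G(b(10)) + M) = 1/((39 - (-100)/10) + 559) = 1/((39 - 2*(-5)) + 559) = 1/((39 + 10) + 559) = 1/(49 + 559) = 1/608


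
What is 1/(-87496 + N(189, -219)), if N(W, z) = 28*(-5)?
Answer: -1/87636 ≈ -1.1411e-5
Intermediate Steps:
N(W, z) = -140
1/(-87496 + N(189, -219)) = 1/(-87496 - 140) = 1/(-87636) = -1/87636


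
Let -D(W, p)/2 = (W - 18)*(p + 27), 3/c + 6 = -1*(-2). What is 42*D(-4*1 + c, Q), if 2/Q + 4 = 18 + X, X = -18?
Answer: 101283/2 ≈ 50642.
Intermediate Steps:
c = -3/4 (c = 3/(-6 - 1*(-2)) = 3/(-6 + 2) = 3/(-4) = 3*(-1/4) = -3/4 ≈ -0.75000)
Q = -1/2 (Q = 2/(-4 + (18 - 18)) = 2/(-4 + 0) = 2/(-4) = 2*(-1/4) = -1/2 ≈ -0.50000)
D(W, p) = -2*(-18 + W)*(27 + p) (D(W, p) = -2*(W - 18)*(p + 27) = -2*(-18 + W)*(27 + p))
42*D(-4*1 + c, Q) = 42*(972 - 54*(-4*1 - 3/4) + 36*(-1/2) - 2*(-4*1 - 3/4)*(-1/2)) = 42*(972 - 54*(-4 - 3/4) - 18 - 2*(-4 - 3/4)*(-1/2)) = 42*(972 - 54*(-19/4) - 18 - 2*(-19/4)*(-1/2)) = 42*(972 + 513/2 - 18 - 19/4) = 42*(4823/4) = 101283/2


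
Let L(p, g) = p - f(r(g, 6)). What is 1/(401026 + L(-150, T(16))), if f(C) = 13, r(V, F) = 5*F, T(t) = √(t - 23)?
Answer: 1/400863 ≈ 2.4946e-6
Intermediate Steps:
T(t) = √(-23 + t)
L(p, g) = -13 + p (L(p, g) = p - 1*13 = p - 13 = -13 + p)
1/(401026 + L(-150, T(16))) = 1/(401026 + (-13 - 150)) = 1/(401026 - 163) = 1/400863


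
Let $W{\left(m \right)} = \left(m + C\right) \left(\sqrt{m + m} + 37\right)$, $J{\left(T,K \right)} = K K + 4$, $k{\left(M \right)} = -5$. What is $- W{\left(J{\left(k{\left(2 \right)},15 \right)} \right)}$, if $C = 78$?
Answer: $-11359 - 307 \sqrt{458} \approx -17929.0$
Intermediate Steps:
$J{\left(T,K \right)} = 4 + K^{2}$ ($J{\left(T,K \right)} = K^{2} + 4 = 4 + K^{2}$)
$W{\left(m \right)} = \left(37 + \sqrt{2} \sqrt{m}\right) \left(78 + m\right)$ ($W{\left(m \right)} = \left(m + 78\right) \left(\sqrt{m + m} + 37\right) = \left(78 + m\right) \left(\sqrt{2 m} + 37\right) = \left(78 + m\right) \left(\sqrt{2} \sqrt{m} + 37\right) = \left(78 + m\right) \left(37 + \sqrt{2} \sqrt{m}\right) = \left(37 + \sqrt{2} \sqrt{m}\right) \left(78 + m\right)$)
$- W{\left(J{\left(k{\left(2 \right)},15 \right)} \right)} = - (2886 + 37 \left(4 + 15^{2}\right) + \sqrt{2} \left(4 + 15^{2}\right)^{\frac{3}{2}} + 78 \sqrt{2} \sqrt{4 + 15^{2}}) = - (2886 + 37 \left(4 + 225\right) + \sqrt{2} \left(4 + 225\right)^{\frac{3}{2}} + 78 \sqrt{2} \sqrt{4 + 225}) = - (2886 + 37 \cdot 229 + \sqrt{2} \cdot 229^{\frac{3}{2}} + 78 \sqrt{2} \sqrt{229}) = - (2886 + 8473 + \sqrt{2} \cdot 229 \sqrt{229} + 78 \sqrt{458}) = - (2886 + 8473 + 229 \sqrt{458} + 78 \sqrt{458}) = - (11359 + 307 \sqrt{458}) = -11359 - 307 \sqrt{458}$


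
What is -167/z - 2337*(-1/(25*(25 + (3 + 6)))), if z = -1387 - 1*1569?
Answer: 3525061/1256300 ≈ 2.8059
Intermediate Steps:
z = -2956 (z = -1387 - 1569 = -2956)
-167/z - 2337*(-1/(25*(25 + (3 + 6)))) = -167/(-2956) - 2337*(-1/(25*(25 + (3 + 6)))) = -167*(-1/2956) - 2337*(-1/(25*(25 + 9))) = 167/2956 - 2337/(34*(-25)) = 167/2956 - 2337/(-850) = 167/2956 - 2337*(-1/850) = 167/2956 + 2337/850 = 3525061/1256300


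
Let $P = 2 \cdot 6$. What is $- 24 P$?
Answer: $-288$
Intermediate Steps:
$P = 12$
$- 24 P = \left(-24\right) 12 = -288$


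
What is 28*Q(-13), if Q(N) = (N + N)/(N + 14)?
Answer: -728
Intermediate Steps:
Q(N) = 2*N/(14 + N) (Q(N) = (2*N)/(14 + N) = 2*N/(14 + N))
28*Q(-13) = 28*(2*(-13)/(14 - 13)) = 28*(2*(-13)/1) = 28*(2*(-13)*1) = 28*(-26) = -728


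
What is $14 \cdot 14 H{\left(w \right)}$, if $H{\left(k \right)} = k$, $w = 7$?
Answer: $1372$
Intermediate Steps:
$14 \cdot 14 H{\left(w \right)} = 14 \cdot 14 \cdot 7 = 196 \cdot 7 = 1372$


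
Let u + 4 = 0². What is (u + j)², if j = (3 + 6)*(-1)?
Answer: 169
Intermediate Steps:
u = -4 (u = -4 + 0² = -4 + 0 = -4)
j = -9 (j = 9*(-1) = -9)
(u + j)² = (-4 - 9)² = (-13)² = 169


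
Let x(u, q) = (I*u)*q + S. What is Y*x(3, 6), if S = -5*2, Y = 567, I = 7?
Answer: 65772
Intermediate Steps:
S = -10
x(u, q) = -10 + 7*q*u (x(u, q) = (7*u)*q - 10 = 7*q*u - 10 = -10 + 7*q*u)
Y*x(3, 6) = 567*(-10 + 7*6*3) = 567*(-10 + 126) = 567*116 = 65772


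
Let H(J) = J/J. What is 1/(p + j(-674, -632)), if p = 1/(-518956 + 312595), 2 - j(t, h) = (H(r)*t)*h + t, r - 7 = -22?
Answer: -206361/87763682413 ≈ -2.3513e-6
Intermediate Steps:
r = -15 (r = 7 - 22 = -15)
H(J) = 1
j(t, h) = 2 - t - h*t (j(t, h) = 2 - ((1*t)*h + t) = 2 - (t*h + t) = 2 - (h*t + t) = 2 - (t + h*t) = 2 + (-t - h*t) = 2 - t - h*t)
p = -1/206361 (p = 1/(-206361) = -1/206361 ≈ -4.8459e-6)
1/(p + j(-674, -632)) = 1/(-1/206361 + (2 - 1*(-674) - 1*(-632)*(-674))) = 1/(-1/206361 + (2 + 674 - 425968)) = 1/(-1/206361 - 425292) = 1/(-87763682413/206361) = -206361/87763682413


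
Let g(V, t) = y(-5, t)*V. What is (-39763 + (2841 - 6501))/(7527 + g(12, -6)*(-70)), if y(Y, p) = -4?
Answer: -43423/10887 ≈ -3.9885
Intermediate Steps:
g(V, t) = -4*V
(-39763 + (2841 - 6501))/(7527 + g(12, -6)*(-70)) = (-39763 + (2841 - 6501))/(7527 - 4*12*(-70)) = (-39763 - 3660)/(7527 - 48*(-70)) = -43423/(7527 + 3360) = -43423/10887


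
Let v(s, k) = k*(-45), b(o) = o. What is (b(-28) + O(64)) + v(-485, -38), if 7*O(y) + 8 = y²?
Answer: 2266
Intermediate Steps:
v(s, k) = -45*k
O(y) = -8/7 + y²/7
(b(-28) + O(64)) + v(-485, -38) = (-28 + (-8/7 + (⅐)*64²)) - 45*(-38) = (-28 + (-8/7 + (⅐)*4096)) + 1710 = (-28 + (-8/7 + 4096/7)) + 1710 = (-28 + 584) + 1710 = 556 + 1710 = 2266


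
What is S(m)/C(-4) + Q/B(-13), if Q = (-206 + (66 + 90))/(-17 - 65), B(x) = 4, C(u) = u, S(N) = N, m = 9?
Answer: -86/41 ≈ -2.0976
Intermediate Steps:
Q = 25/41 (Q = (-206 + 156)/(-82) = -50*(-1/82) = 25/41 ≈ 0.60976)
S(m)/C(-4) + Q/B(-13) = 9/(-4) + (25/41)/4 = 9*(-¼) + (25/41)*(¼) = -9/4 + 25/164 = -86/41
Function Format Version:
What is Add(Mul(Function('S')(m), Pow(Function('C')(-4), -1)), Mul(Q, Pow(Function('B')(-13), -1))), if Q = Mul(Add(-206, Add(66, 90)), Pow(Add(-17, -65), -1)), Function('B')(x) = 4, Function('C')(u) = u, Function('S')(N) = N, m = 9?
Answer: Rational(-86, 41) ≈ -2.0976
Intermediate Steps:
Q = Rational(25, 41) (Q = Mul(Add(-206, 156), Pow(-82, -1)) = Mul(-50, Rational(-1, 82)) = Rational(25, 41) ≈ 0.60976)
Add(Mul(Function('S')(m), Pow(Function('C')(-4), -1)), Mul(Q, Pow(Function('B')(-13), -1))) = Add(Mul(9, Pow(-4, -1)), Mul(Rational(25, 41), Pow(4, -1))) = Add(Mul(9, Rational(-1, 4)), Mul(Rational(25, 41), Rational(1, 4))) = Add(Rational(-9, 4), Rational(25, 164)) = Rational(-86, 41)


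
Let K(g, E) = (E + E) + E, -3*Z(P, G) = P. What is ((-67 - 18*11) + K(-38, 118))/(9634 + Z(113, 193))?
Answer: 267/28789 ≈ 0.0092744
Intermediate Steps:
Z(P, G) = -P/3
K(g, E) = 3*E (K(g, E) = 2*E + E = 3*E)
((-67 - 18*11) + K(-38, 118))/(9634 + Z(113, 193)) = ((-67 - 18*11) + 3*118)/(9634 - ⅓*113) = ((-67 - 198) + 354)/(9634 - 113/3) = (-265 + 354)/(28789/3) = 89*(3/28789) = 267/28789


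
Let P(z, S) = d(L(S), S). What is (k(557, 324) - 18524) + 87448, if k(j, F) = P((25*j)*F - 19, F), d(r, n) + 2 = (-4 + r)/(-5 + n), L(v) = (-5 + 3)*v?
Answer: 21985466/319 ≈ 68920.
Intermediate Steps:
L(v) = -2*v
d(r, n) = -2 + (-4 + r)/(-5 + n)
P(z, S) = (6 - 4*S)/(-5 + S) (P(z, S) = (6 - 2*S - 2*S)/(-5 + S) = (6 - 4*S)/(-5 + S))
k(j, F) = 2*(3 - 2*F)/(-5 + F)
(k(557, 324) - 18524) + 87448 = (2*(3 - 2*324)/(-5 + 324) - 18524) + 87448 = (2*(3 - 648)/319 - 18524) + 87448 = (2*(1/319)*(-645) - 18524) + 87448 = (-1290/319 - 18524) + 87448 = -5910446/319 + 87448 = 21985466/319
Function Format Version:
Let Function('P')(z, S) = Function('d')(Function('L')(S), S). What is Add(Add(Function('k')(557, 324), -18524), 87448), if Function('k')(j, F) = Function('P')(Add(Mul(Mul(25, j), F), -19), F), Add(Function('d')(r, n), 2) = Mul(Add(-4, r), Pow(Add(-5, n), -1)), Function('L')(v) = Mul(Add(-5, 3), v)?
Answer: Rational(21985466, 319) ≈ 68920.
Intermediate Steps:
Function('L')(v) = Mul(-2, v)
Function('d')(r, n) = Add(-2, Mul(Pow(Add(-5, n), -1), Add(-4, r))) (Function('d')(r, n) = Add(-2, Mul(Add(-4, r), Pow(Add(-5, n), -1))) = Add(-2, Mul(Pow(Add(-5, n), -1), Add(-4, r))))
Function('P')(z, S) = Mul(Pow(Add(-5, S), -1), Add(6, Mul(-4, S))) (Function('P')(z, S) = Mul(Pow(Add(-5, S), -1), Add(6, Mul(-2, S), Mul(-2, S))) = Mul(Pow(Add(-5, S), -1), Add(6, Mul(-4, S))))
Function('k')(j, F) = Mul(2, Pow(Add(-5, F), -1), Add(3, Mul(-2, F)))
Add(Add(Function('k')(557, 324), -18524), 87448) = Add(Add(Mul(2, Pow(Add(-5, 324), -1), Add(3, Mul(-2, 324))), -18524), 87448) = Add(Add(Mul(2, Pow(319, -1), Add(3, -648)), -18524), 87448) = Add(Add(Mul(2, Rational(1, 319), -645), -18524), 87448) = Add(Add(Rational(-1290, 319), -18524), 87448) = Add(Rational(-5910446, 319), 87448) = Rational(21985466, 319)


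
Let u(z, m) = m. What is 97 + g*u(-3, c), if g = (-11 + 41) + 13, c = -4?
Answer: -75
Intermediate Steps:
g = 43 (g = 30 + 13 = 43)
97 + g*u(-3, c) = 97 + 43*(-4) = 97 - 172 = -75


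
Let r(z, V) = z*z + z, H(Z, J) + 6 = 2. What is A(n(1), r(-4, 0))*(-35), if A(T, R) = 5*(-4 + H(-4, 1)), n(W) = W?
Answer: 1400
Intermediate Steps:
H(Z, J) = -4 (H(Z, J) = -6 + 2 = -4)
r(z, V) = z + z**2 (r(z, V) = z**2 + z = z + z**2)
A(T, R) = -40 (A(T, R) = 5*(-4 - 4) = 5*(-8) = -40)
A(n(1), r(-4, 0))*(-35) = -40*(-35) = 1400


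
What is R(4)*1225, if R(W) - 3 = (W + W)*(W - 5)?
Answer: -6125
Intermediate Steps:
R(W) = 3 + 2*W*(-5 + W) (R(W) = 3 + (W + W)*(W - 5) = 3 + (2*W)*(-5 + W) = 3 + 2*W*(-5 + W))
R(4)*1225 = (3 - 10*4 + 2*4²)*1225 = (3 - 40 + 2*16)*1225 = (3 - 40 + 32)*1225 = -5*1225 = -6125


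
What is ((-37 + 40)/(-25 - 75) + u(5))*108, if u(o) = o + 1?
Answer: 16119/25 ≈ 644.76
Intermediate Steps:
u(o) = 1 + o
((-37 + 40)/(-25 - 75) + u(5))*108 = ((-37 + 40)/(-25 - 75) + (1 + 5))*108 = (3/(-100) + 6)*108 = (3*(-1/100) + 6)*108 = (-3/100 + 6)*108 = (597/100)*108 = 16119/25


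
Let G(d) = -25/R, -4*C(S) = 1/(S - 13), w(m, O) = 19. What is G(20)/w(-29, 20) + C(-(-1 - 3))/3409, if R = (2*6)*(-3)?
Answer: 21311/582939 ≈ 0.036558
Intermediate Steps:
R = -36 (R = 12*(-3) = -36)
C(S) = -1/(4*(-13 + S)) (C(S) = -1/(4*(S - 13)) = -1/(4*(-13 + S)))
G(d) = 25/36 (G(d) = -25/(-36) = -25*(-1/36) = 25/36)
G(20)/w(-29, 20) + C(-(-1 - 3))/3409 = (25/36)/19 - 1/(-52 + 4*(-(-1 - 3)))/3409 = (25/36)*(1/19) - 1/(-52 + 4*(-1*(-4)))*(1/3409) = 25/684 - 1/(-52 + 4*4)*(1/3409) = 25/684 - 1/(-52 + 16)*(1/3409) = 25/684 - 1/(-36)*(1/3409) = 25/684 - 1*(-1/36)*(1/3409) = 25/684 + (1/36)*(1/3409) = 25/684 + 1/122724 = 21311/582939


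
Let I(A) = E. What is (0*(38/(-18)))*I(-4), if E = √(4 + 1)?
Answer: 0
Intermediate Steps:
E = √5 ≈ 2.2361
I(A) = √5
(0*(38/(-18)))*I(-4) = (0*(38/(-18)))*√5 = (0*(38*(-1/18)))*√5 = (0*(-19/9))*√5 = 0*√5 = 0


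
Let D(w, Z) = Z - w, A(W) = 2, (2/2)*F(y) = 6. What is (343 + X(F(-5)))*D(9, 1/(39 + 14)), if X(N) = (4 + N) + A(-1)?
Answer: -168980/53 ≈ -3188.3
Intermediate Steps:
F(y) = 6
X(N) = 6 + N (X(N) = (4 + N) + 2 = 6 + N)
(343 + X(F(-5)))*D(9, 1/(39 + 14)) = (343 + (6 + 6))*(1/(39 + 14) - 1*9) = (343 + 12)*(1/53 - 9) = 355*(1/53 - 9) = 355*(-476/53) = -168980/53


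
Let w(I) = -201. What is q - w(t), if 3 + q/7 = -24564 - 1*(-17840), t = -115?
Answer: -46888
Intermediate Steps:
q = -47089 (q = -21 + 7*(-24564 - 1*(-17840)) = -21 + 7*(-24564 + 17840) = -21 + 7*(-6724) = -21 - 47068 = -47089)
q - w(t) = -47089 - 1*(-201) = -47089 + 201 = -46888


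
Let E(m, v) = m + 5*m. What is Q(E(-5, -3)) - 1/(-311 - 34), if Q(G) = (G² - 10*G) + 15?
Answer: 419176/345 ≈ 1215.0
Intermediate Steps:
E(m, v) = 6*m
Q(G) = 15 + G² - 10*G
Q(E(-5, -3)) - 1/(-311 - 34) = (15 + (6*(-5))² - 60*(-5)) - 1/(-311 - 34) = (15 + (-30)² - 10*(-30)) - 1/(-345) = (15 + 900 + 300) - 1*(-1/345) = 1215 + 1/345 = 419176/345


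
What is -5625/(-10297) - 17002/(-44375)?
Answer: 424678969/456929375 ≈ 0.92942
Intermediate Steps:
-5625/(-10297) - 17002/(-44375) = -5625*(-1/10297) - 17002*(-1/44375) = 5625/10297 + 17002/44375 = 424678969/456929375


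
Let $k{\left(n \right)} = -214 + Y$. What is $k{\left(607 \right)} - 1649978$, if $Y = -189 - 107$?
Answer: $-1650488$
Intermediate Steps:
$Y = -296$
$k{\left(n \right)} = -510$ ($k{\left(n \right)} = -214 - 296 = -510$)
$k{\left(607 \right)} - 1649978 = -510 - 1649978 = -1650488$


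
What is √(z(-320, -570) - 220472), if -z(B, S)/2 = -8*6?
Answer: 26*I*√326 ≈ 469.44*I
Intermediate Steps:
z(B, S) = 96 (z(B, S) = -(-16)*6 = -2*(-48) = 96)
√(z(-320, -570) - 220472) = √(96 - 220472) = √(-220376) = 26*I*√326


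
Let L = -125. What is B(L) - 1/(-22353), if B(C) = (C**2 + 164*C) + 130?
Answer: -106064984/22353 ≈ -4745.0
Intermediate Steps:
B(C) = 130 + C**2 + 164*C
B(L) - 1/(-22353) = (130 + (-125)**2 + 164*(-125)) - 1/(-22353) = (130 + 15625 - 20500) - 1*(-1/22353) = -4745 + 1/22353 = -106064984/22353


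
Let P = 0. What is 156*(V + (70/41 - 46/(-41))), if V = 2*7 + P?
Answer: 107640/41 ≈ 2625.4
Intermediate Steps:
V = 14 (V = 2*7 + 0 = 14 + 0 = 14)
156*(V + (70/41 - 46/(-41))) = 156*(14 + (70/41 - 46/(-41))) = 156*(14 + (70*(1/41) - 46*(-1/41))) = 156*(14 + (70/41 + 46/41)) = 156*(14 + 116/41) = 156*(690/41) = 107640/41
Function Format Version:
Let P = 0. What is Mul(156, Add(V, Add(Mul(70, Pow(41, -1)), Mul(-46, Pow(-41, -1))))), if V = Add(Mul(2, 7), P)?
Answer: Rational(107640, 41) ≈ 2625.4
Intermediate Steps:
V = 14 (V = Add(Mul(2, 7), 0) = Add(14, 0) = 14)
Mul(156, Add(V, Add(Mul(70, Pow(41, -1)), Mul(-46, Pow(-41, -1))))) = Mul(156, Add(14, Add(Mul(70, Pow(41, -1)), Mul(-46, Pow(-41, -1))))) = Mul(156, Add(14, Add(Mul(70, Rational(1, 41)), Mul(-46, Rational(-1, 41))))) = Mul(156, Add(14, Add(Rational(70, 41), Rational(46, 41)))) = Mul(156, Add(14, Rational(116, 41))) = Mul(156, Rational(690, 41)) = Rational(107640, 41)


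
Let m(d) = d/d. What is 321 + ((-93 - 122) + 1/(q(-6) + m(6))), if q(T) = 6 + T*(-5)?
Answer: 3923/37 ≈ 106.03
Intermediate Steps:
m(d) = 1
q(T) = 6 - 5*T
321 + ((-93 - 122) + 1/(q(-6) + m(6))) = 321 + ((-93 - 122) + 1/((6 - 5*(-6)) + 1)) = 321 + (-215 + 1/((6 + 30) + 1)) = 321 + (-215 + 1/(36 + 1)) = 321 + (-215 + 1/37) = 321 - 7954/37 = 3923/37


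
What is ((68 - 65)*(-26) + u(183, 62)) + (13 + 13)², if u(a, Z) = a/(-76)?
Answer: 45265/76 ≈ 595.59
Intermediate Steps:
u(a, Z) = -a/76 (u(a, Z) = a*(-1/76) = -a/76)
((68 - 65)*(-26) + u(183, 62)) + (13 + 13)² = ((68 - 65)*(-26) - 1/76*183) + (13 + 13)² = (3*(-26) - 183/76) + 26² = (-78 - 183/76) + 676 = -6111/76 + 676 = 45265/76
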